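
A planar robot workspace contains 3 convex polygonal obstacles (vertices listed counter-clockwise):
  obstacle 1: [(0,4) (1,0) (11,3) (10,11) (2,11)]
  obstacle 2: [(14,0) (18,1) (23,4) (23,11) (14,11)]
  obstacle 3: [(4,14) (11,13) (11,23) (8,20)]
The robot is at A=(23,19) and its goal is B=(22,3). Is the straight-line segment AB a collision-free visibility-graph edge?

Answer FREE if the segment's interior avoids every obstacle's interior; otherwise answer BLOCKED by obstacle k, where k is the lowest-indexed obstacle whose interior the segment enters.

BLOCKED by obstacle 2

Obstacle 1 [(0,4) (1,0) (11,3) (10,11) (2,11)]:
  edge (0,4)–(1,0): clear
  edge (1,0)–(11,3): clear
  edge (11,3)–(10,11): clear
  edge (10,11)–(2,11): clear
  edge (2,11)–(0,4): clear
  midpoint (45/2,11) outside
  → clear
Obstacle 2 [(14,0) (18,1) (23,4) (23,11) (14,11)]:
  edge (14,0)–(18,1): clear
  edge (18,1)–(23,4): crosses AB
  edge (23,4)–(23,11): clear
  edge (23,11)–(14,11): crosses AB
  edge (14,11)–(14,0): clear
  → BLOCKED
Obstacle 3 [(4,14) (11,13) (11,23) (8,20)]:
  edge (4,14)–(11,13): clear
  edge (11,13)–(11,23): clear
  edge (11,23)–(8,20): clear
  edge (8,20)–(4,14): clear
  midpoint (45/2,11) outside
  → clear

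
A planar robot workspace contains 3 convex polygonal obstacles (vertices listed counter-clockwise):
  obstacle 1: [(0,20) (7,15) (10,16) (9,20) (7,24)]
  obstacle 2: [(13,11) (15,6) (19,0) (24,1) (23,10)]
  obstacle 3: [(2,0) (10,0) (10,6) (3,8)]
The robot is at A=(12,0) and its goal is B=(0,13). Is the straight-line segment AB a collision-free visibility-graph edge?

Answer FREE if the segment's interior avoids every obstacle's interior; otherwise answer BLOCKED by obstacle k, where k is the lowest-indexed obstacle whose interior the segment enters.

Obstacle 1 [(0,20) (7,15) (10,16) (9,20) (7,24)]:
  edge (0,20)–(7,15): clear
  edge (7,15)–(10,16): clear
  edge (10,16)–(9,20): clear
  edge (9,20)–(7,24): clear
  edge (7,24)–(0,20): clear
  midpoint (6,13/2) outside
  → clear
Obstacle 2 [(13,11) (15,6) (19,0) (24,1) (23,10)]:
  edge (13,11)–(15,6): clear
  edge (15,6)–(19,0): clear
  edge (19,0)–(24,1): clear
  edge (24,1)–(23,10): clear
  edge (23,10)–(13,11): clear
  midpoint (6,13/2) outside
  → clear
Obstacle 3 [(2,0) (10,0) (10,6) (3,8)]:
  edge (2,0)–(10,0): clear
  edge (10,0)–(10,6): crosses AB
  edge (10,6)–(3,8): crosses AB
  edge (3,8)–(2,0): clear
  → BLOCKED

BLOCKED by obstacle 3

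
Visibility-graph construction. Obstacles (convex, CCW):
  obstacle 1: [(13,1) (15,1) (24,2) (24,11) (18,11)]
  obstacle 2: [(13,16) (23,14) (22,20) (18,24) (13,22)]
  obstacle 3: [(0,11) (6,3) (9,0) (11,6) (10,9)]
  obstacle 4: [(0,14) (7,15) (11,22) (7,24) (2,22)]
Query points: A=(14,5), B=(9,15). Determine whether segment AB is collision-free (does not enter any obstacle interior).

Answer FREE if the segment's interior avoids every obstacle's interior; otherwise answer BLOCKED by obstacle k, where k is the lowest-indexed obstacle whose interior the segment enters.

Obstacle 1 [(13,1) (15,1) (24,2) (24,11) (18,11)]:
  edge (13,1)–(15,1): clear
  edge (15,1)–(24,2): clear
  edge (24,2)–(24,11): clear
  edge (24,11)–(18,11): clear
  edge (18,11)–(13,1): clear
  midpoint (23/2,10) outside
  → clear
Obstacle 2 [(13,16) (23,14) (22,20) (18,24) (13,22)]:
  edge (13,16)–(23,14): clear
  edge (23,14)–(22,20): clear
  edge (22,20)–(18,24): clear
  edge (18,24)–(13,22): clear
  edge (13,22)–(13,16): clear
  midpoint (23/2,10) outside
  → clear
Obstacle 3 [(0,11) (6,3) (9,0) (11,6) (10,9)]:
  edge (0,11)–(6,3): clear
  edge (6,3)–(9,0): clear
  edge (9,0)–(11,6): clear
  edge (11,6)–(10,9): clear
  edge (10,9)–(0,11): clear
  midpoint (23/2,10) outside
  → clear
Obstacle 4 [(0,14) (7,15) (11,22) (7,24) (2,22)]:
  edge (0,14)–(7,15): clear
  edge (7,15)–(11,22): clear
  edge (11,22)–(7,24): clear
  edge (7,24)–(2,22): clear
  edge (2,22)–(0,14): clear
  midpoint (23/2,10) outside
  → clear

FREE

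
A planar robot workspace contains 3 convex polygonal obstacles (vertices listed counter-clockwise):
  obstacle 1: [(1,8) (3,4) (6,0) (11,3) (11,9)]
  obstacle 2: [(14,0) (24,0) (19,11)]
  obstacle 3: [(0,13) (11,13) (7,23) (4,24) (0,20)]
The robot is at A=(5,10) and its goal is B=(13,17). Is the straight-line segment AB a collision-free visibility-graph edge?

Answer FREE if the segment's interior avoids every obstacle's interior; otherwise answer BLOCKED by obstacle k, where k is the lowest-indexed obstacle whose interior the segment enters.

BLOCKED by obstacle 3

Obstacle 1 [(1,8) (3,4) (6,0) (11,3) (11,9)]:
  edge (1,8)–(3,4): clear
  edge (3,4)–(6,0): clear
  edge (6,0)–(11,3): clear
  edge (11,3)–(11,9): clear
  edge (11,9)–(1,8): clear
  midpoint (9,27/2) outside
  → clear
Obstacle 2 [(14,0) (24,0) (19,11)]:
  edge (14,0)–(24,0): clear
  edge (24,0)–(19,11): clear
  edge (19,11)–(14,0): clear
  midpoint (9,27/2) outside
  → clear
Obstacle 3 [(0,13) (11,13) (7,23) (4,24) (0,20)]:
  edge (0,13)–(11,13): crosses AB
  edge (11,13)–(7,23): crosses AB
  edge (7,23)–(4,24): clear
  edge (4,24)–(0,20): clear
  edge (0,20)–(0,13): clear
  → BLOCKED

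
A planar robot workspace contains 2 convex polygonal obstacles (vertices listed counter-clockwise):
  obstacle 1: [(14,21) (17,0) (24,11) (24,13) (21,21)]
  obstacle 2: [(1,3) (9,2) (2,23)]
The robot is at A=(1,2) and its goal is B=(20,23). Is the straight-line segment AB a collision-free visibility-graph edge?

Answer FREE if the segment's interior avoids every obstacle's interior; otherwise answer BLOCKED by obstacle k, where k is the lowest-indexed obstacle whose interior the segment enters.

BLOCKED by obstacle 1

Obstacle 1 [(14,21) (17,0) (24,11) (24,13) (21,21)]:
  edge (14,21)–(17,0): crosses AB
  edge (17,0)–(24,11): clear
  edge (24,11)–(24,13): clear
  edge (24,13)–(21,21): clear
  edge (21,21)–(14,21): crosses AB
  → BLOCKED
Obstacle 2 [(1,3) (9,2) (2,23)]:
  edge (1,3)–(9,2): crosses AB
  edge (9,2)–(2,23): crosses AB
  edge (2,23)–(1,3): clear
  → BLOCKED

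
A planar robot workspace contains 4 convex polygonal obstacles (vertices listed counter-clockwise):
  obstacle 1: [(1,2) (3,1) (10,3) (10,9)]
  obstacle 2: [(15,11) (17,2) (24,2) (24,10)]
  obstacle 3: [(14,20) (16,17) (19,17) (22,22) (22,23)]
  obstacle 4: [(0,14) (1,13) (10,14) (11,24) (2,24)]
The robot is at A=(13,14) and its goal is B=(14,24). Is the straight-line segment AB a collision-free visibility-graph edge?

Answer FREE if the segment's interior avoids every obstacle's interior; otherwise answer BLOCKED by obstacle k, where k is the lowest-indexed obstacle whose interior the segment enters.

FREE

Obstacle 1 [(1,2) (3,1) (10,3) (10,9)]:
  edge (1,2)–(3,1): clear
  edge (3,1)–(10,3): clear
  edge (10,3)–(10,9): clear
  edge (10,9)–(1,2): clear
  midpoint (27/2,19) outside
  → clear
Obstacle 2 [(15,11) (17,2) (24,2) (24,10)]:
  edge (15,11)–(17,2): clear
  edge (17,2)–(24,2): clear
  edge (24,2)–(24,10): clear
  edge (24,10)–(15,11): clear
  midpoint (27/2,19) outside
  → clear
Obstacle 3 [(14,20) (16,17) (19,17) (22,22) (22,23)]:
  edge (14,20)–(16,17): clear
  edge (16,17)–(19,17): clear
  edge (19,17)–(22,22): clear
  edge (22,22)–(22,23): clear
  edge (22,23)–(14,20): clear
  midpoint (27/2,19) outside
  → clear
Obstacle 4 [(0,14) (1,13) (10,14) (11,24) (2,24)]:
  edge (0,14)–(1,13): clear
  edge (1,13)–(10,14): clear
  edge (10,14)–(11,24): clear
  edge (11,24)–(2,24): clear
  edge (2,24)–(0,14): clear
  midpoint (27/2,19) outside
  → clear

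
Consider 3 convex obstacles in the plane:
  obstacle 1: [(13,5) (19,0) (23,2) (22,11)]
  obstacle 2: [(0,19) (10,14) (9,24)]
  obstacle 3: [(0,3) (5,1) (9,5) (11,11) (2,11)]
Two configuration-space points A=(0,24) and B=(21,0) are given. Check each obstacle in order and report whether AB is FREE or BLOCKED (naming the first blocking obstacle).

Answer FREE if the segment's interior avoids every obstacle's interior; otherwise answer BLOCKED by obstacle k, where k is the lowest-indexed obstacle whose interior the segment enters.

Obstacle 1 [(13,5) (19,0) (23,2) (22,11)]:
  edge (13,5)–(19,0): clear
  edge (19,0)–(23,2): crosses AB
  edge (23,2)–(22,11): clear
  edge (22,11)–(13,5): crosses AB
  → BLOCKED
Obstacle 2 [(0,19) (10,14) (9,24)]:
  edge (0,19)–(10,14): crosses AB
  edge (10,14)–(9,24): clear
  edge (9,24)–(0,19): crosses AB
  → BLOCKED
Obstacle 3 [(0,3) (5,1) (9,5) (11,11) (2,11)]:
  edge (0,3)–(5,1): clear
  edge (5,1)–(9,5): clear
  edge (9,5)–(11,11): clear
  edge (11,11)–(2,11): clear
  edge (2,11)–(0,3): clear
  midpoint (21/2,12) outside
  → clear

BLOCKED by obstacle 1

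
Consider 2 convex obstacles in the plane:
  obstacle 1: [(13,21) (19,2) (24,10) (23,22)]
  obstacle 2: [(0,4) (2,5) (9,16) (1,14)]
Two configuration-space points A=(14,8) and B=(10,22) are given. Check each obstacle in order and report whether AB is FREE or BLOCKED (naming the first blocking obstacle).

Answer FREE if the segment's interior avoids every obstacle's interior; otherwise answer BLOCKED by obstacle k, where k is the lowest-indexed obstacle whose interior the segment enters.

FREE

Obstacle 1 [(13,21) (19,2) (24,10) (23,22)]:
  edge (13,21)–(19,2): clear
  edge (19,2)–(24,10): clear
  edge (24,10)–(23,22): clear
  edge (23,22)–(13,21): clear
  midpoint (12,15) outside
  → clear
Obstacle 2 [(0,4) (2,5) (9,16) (1,14)]:
  edge (0,4)–(2,5): clear
  edge (2,5)–(9,16): clear
  edge (9,16)–(1,14): clear
  edge (1,14)–(0,4): clear
  midpoint (12,15) outside
  → clear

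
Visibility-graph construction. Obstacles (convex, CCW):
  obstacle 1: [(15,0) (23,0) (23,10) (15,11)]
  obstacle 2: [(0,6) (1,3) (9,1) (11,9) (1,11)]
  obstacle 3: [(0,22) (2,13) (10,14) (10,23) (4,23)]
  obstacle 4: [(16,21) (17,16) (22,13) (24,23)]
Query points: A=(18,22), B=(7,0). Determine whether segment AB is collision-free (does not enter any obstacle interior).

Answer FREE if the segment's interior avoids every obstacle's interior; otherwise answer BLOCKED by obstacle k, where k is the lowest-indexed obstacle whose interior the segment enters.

BLOCKED by obstacle 2

Obstacle 1 [(15,0) (23,0) (23,10) (15,11)]:
  edge (15,0)–(23,0): clear
  edge (23,0)–(23,10): clear
  edge (23,10)–(15,11): clear
  edge (15,11)–(15,0): clear
  midpoint (25/2,11) outside
  → clear
Obstacle 2 [(0,6) (1,3) (9,1) (11,9) (1,11)]:
  edge (0,6)–(1,3): clear
  edge (1,3)–(9,1): crosses AB
  edge (9,1)–(11,9): crosses AB
  edge (11,9)–(1,11): clear
  edge (1,11)–(0,6): clear
  → BLOCKED
Obstacle 3 [(0,22) (2,13) (10,14) (10,23) (4,23)]:
  edge (0,22)–(2,13): clear
  edge (2,13)–(10,14): clear
  edge (10,14)–(10,23): clear
  edge (10,23)–(4,23): clear
  edge (4,23)–(0,22): clear
  midpoint (25/2,11) outside
  → clear
Obstacle 4 [(16,21) (17,16) (22,13) (24,23)]:
  edge (16,21)–(17,16): crosses AB
  edge (17,16)–(22,13): clear
  edge (22,13)–(24,23): clear
  edge (24,23)–(16,21): crosses AB
  → BLOCKED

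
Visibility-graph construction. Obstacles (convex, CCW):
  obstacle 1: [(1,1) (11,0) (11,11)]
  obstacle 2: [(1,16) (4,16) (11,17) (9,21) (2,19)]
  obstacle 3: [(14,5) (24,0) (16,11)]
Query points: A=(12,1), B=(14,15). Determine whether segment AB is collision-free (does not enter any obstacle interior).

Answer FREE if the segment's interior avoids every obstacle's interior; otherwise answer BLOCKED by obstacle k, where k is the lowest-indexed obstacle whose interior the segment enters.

Obstacle 1 [(1,1) (11,0) (11,11)]:
  edge (1,1)–(11,0): clear
  edge (11,0)–(11,11): clear
  edge (11,11)–(1,1): clear
  midpoint (13,8) outside
  → clear
Obstacle 2 [(1,16) (4,16) (11,17) (9,21) (2,19)]:
  edge (1,16)–(4,16): clear
  edge (4,16)–(11,17): clear
  edge (11,17)–(9,21): clear
  edge (9,21)–(2,19): clear
  edge (2,19)–(1,16): clear
  midpoint (13,8) outside
  → clear
Obstacle 3 [(14,5) (24,0) (16,11)]:
  edge (14,5)–(24,0): clear
  edge (24,0)–(16,11): clear
  edge (16,11)–(14,5): clear
  midpoint (13,8) outside
  → clear

FREE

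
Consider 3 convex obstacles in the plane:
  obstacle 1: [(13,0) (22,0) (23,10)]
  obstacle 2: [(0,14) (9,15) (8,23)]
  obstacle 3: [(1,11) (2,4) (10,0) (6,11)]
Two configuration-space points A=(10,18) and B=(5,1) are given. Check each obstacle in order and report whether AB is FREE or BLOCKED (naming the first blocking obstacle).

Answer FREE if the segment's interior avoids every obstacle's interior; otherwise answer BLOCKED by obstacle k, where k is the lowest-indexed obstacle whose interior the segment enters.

Obstacle 1 [(13,0) (22,0) (23,10)]:
  edge (13,0)–(22,0): clear
  edge (22,0)–(23,10): clear
  edge (23,10)–(13,0): clear
  midpoint (15/2,19/2) outside
  → clear
Obstacle 2 [(0,14) (9,15) (8,23)]:
  edge (0,14)–(9,15): clear
  edge (9,15)–(8,23): clear
  edge (8,23)–(0,14): clear
  midpoint (15/2,19/2) outside
  → clear
Obstacle 3 [(1,11) (2,4) (10,0) (6,11)]:
  edge (1,11)–(2,4): clear
  edge (2,4)–(10,0): crosses AB
  edge (10,0)–(6,11): crosses AB
  edge (6,11)–(1,11): clear
  → BLOCKED

BLOCKED by obstacle 3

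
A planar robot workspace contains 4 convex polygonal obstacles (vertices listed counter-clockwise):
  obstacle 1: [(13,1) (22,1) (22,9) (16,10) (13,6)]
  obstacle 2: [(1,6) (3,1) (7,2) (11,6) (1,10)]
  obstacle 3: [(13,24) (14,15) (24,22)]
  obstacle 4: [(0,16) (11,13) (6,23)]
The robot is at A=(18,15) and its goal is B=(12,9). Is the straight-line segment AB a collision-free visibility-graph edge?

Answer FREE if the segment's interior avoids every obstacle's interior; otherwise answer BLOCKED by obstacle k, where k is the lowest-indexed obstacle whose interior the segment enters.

FREE

Obstacle 1 [(13,1) (22,1) (22,9) (16,10) (13,6)]:
  edge (13,1)–(22,1): clear
  edge (22,1)–(22,9): clear
  edge (22,9)–(16,10): clear
  edge (16,10)–(13,6): clear
  edge (13,6)–(13,1): clear
  midpoint (15,12) outside
  → clear
Obstacle 2 [(1,6) (3,1) (7,2) (11,6) (1,10)]:
  edge (1,6)–(3,1): clear
  edge (3,1)–(7,2): clear
  edge (7,2)–(11,6): clear
  edge (11,6)–(1,10): clear
  edge (1,10)–(1,6): clear
  midpoint (15,12) outside
  → clear
Obstacle 3 [(13,24) (14,15) (24,22)]:
  edge (13,24)–(14,15): clear
  edge (14,15)–(24,22): clear
  edge (24,22)–(13,24): clear
  midpoint (15,12) outside
  → clear
Obstacle 4 [(0,16) (11,13) (6,23)]:
  edge (0,16)–(11,13): clear
  edge (11,13)–(6,23): clear
  edge (6,23)–(0,16): clear
  midpoint (15,12) outside
  → clear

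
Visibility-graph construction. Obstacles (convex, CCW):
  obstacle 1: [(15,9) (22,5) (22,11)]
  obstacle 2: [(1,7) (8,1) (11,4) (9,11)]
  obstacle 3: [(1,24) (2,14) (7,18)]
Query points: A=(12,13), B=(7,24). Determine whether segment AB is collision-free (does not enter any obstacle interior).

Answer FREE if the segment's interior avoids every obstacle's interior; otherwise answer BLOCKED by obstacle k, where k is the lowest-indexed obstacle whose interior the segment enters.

FREE

Obstacle 1 [(15,9) (22,5) (22,11)]:
  edge (15,9)–(22,5): clear
  edge (22,5)–(22,11): clear
  edge (22,11)–(15,9): clear
  midpoint (19/2,37/2) outside
  → clear
Obstacle 2 [(1,7) (8,1) (11,4) (9,11)]:
  edge (1,7)–(8,1): clear
  edge (8,1)–(11,4): clear
  edge (11,4)–(9,11): clear
  edge (9,11)–(1,7): clear
  midpoint (19/2,37/2) outside
  → clear
Obstacle 3 [(1,24) (2,14) (7,18)]:
  edge (1,24)–(2,14): clear
  edge (2,14)–(7,18): clear
  edge (7,18)–(1,24): clear
  midpoint (19/2,37/2) outside
  → clear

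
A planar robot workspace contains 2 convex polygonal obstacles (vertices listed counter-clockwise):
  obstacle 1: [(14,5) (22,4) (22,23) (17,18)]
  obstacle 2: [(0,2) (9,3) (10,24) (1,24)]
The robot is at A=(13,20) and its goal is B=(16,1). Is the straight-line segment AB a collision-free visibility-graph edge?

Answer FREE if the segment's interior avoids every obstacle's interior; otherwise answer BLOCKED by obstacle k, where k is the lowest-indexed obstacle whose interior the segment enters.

Obstacle 1 [(14,5) (22,4) (22,23) (17,18)]:
  edge (14,5)–(22,4): crosses AB
  edge (22,4)–(22,23): clear
  edge (22,23)–(17,18): clear
  edge (17,18)–(14,5): crosses AB
  → BLOCKED
Obstacle 2 [(0,2) (9,3) (10,24) (1,24)]:
  edge (0,2)–(9,3): clear
  edge (9,3)–(10,24): clear
  edge (10,24)–(1,24): clear
  edge (1,24)–(0,2): clear
  midpoint (29/2,21/2) outside
  → clear

BLOCKED by obstacle 1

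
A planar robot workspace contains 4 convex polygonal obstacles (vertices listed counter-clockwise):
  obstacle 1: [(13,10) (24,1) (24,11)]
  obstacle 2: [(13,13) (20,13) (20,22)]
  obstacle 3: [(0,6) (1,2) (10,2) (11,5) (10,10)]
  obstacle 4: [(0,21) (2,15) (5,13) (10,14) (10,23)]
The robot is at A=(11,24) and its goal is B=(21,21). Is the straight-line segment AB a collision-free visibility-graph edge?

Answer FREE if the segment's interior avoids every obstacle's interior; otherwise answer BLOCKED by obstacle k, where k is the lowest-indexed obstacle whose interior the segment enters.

BLOCKED by obstacle 2

Obstacle 1 [(13,10) (24,1) (24,11)]:
  edge (13,10)–(24,1): clear
  edge (24,1)–(24,11): clear
  edge (24,11)–(13,10): clear
  midpoint (16,45/2) outside
  → clear
Obstacle 2 [(13,13) (20,13) (20,22)]:
  edge (13,13)–(20,13): clear
  edge (20,13)–(20,22): crosses AB
  edge (20,22)–(13,13): crosses AB
  → BLOCKED
Obstacle 3 [(0,6) (1,2) (10,2) (11,5) (10,10)]:
  edge (0,6)–(1,2): clear
  edge (1,2)–(10,2): clear
  edge (10,2)–(11,5): clear
  edge (11,5)–(10,10): clear
  edge (10,10)–(0,6): clear
  midpoint (16,45/2) outside
  → clear
Obstacle 4 [(0,21) (2,15) (5,13) (10,14) (10,23)]:
  edge (0,21)–(2,15): clear
  edge (2,15)–(5,13): clear
  edge (5,13)–(10,14): clear
  edge (10,14)–(10,23): clear
  edge (10,23)–(0,21): clear
  midpoint (16,45/2) outside
  → clear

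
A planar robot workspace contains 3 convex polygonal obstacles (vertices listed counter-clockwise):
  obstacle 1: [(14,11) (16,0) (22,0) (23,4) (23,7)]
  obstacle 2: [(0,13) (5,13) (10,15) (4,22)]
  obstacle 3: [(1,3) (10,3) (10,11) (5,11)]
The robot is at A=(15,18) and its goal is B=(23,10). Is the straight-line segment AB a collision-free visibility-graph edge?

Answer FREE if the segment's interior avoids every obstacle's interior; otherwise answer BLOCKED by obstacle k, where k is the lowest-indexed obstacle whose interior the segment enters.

Obstacle 1 [(14,11) (16,0) (22,0) (23,4) (23,7)]:
  edge (14,11)–(16,0): clear
  edge (16,0)–(22,0): clear
  edge (22,0)–(23,4): clear
  edge (23,4)–(23,7): clear
  edge (23,7)–(14,11): clear
  midpoint (19,14) outside
  → clear
Obstacle 2 [(0,13) (5,13) (10,15) (4,22)]:
  edge (0,13)–(5,13): clear
  edge (5,13)–(10,15): clear
  edge (10,15)–(4,22): clear
  edge (4,22)–(0,13): clear
  midpoint (19,14) outside
  → clear
Obstacle 3 [(1,3) (10,3) (10,11) (5,11)]:
  edge (1,3)–(10,3): clear
  edge (10,3)–(10,11): clear
  edge (10,11)–(5,11): clear
  edge (5,11)–(1,3): clear
  midpoint (19,14) outside
  → clear

FREE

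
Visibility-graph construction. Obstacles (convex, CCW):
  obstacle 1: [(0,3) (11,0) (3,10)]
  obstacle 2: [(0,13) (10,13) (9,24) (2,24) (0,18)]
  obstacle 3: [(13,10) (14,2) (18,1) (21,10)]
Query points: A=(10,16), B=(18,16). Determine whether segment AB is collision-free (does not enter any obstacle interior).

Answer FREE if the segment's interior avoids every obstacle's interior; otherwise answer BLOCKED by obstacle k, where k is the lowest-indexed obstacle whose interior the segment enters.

FREE

Obstacle 1 [(0,3) (11,0) (3,10)]:
  edge (0,3)–(11,0): clear
  edge (11,0)–(3,10): clear
  edge (3,10)–(0,3): clear
  midpoint (14,16) outside
  → clear
Obstacle 2 [(0,13) (10,13) (9,24) (2,24) (0,18)]:
  edge (0,13)–(10,13): clear
  edge (10,13)–(9,24): clear
  edge (9,24)–(2,24): clear
  edge (2,24)–(0,18): clear
  edge (0,18)–(0,13): clear
  midpoint (14,16) outside
  → clear
Obstacle 3 [(13,10) (14,2) (18,1) (21,10)]:
  edge (13,10)–(14,2): clear
  edge (14,2)–(18,1): clear
  edge (18,1)–(21,10): clear
  edge (21,10)–(13,10): clear
  midpoint (14,16) outside
  → clear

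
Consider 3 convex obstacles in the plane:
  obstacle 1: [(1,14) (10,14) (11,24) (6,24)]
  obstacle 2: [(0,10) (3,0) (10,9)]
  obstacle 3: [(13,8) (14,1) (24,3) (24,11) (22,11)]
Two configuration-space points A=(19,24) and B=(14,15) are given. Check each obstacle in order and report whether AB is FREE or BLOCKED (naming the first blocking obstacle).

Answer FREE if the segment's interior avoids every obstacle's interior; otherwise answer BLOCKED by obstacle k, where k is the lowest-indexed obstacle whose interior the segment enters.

FREE

Obstacle 1 [(1,14) (10,14) (11,24) (6,24)]:
  edge (1,14)–(10,14): clear
  edge (10,14)–(11,24): clear
  edge (11,24)–(6,24): clear
  edge (6,24)–(1,14): clear
  midpoint (33/2,39/2) outside
  → clear
Obstacle 2 [(0,10) (3,0) (10,9)]:
  edge (0,10)–(3,0): clear
  edge (3,0)–(10,9): clear
  edge (10,9)–(0,10): clear
  midpoint (33/2,39/2) outside
  → clear
Obstacle 3 [(13,8) (14,1) (24,3) (24,11) (22,11)]:
  edge (13,8)–(14,1): clear
  edge (14,1)–(24,3): clear
  edge (24,3)–(24,11): clear
  edge (24,11)–(22,11): clear
  edge (22,11)–(13,8): clear
  midpoint (33/2,39/2) outside
  → clear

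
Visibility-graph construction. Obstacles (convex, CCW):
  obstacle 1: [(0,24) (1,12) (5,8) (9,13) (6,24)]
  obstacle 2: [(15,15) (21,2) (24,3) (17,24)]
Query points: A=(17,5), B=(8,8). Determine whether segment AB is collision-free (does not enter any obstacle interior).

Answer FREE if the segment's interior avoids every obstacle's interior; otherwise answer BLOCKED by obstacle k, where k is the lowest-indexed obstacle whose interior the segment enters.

Obstacle 1 [(0,24) (1,12) (5,8) (9,13) (6,24)]:
  edge (0,24)–(1,12): clear
  edge (1,12)–(5,8): clear
  edge (5,8)–(9,13): clear
  edge (9,13)–(6,24): clear
  edge (6,24)–(0,24): clear
  midpoint (25/2,13/2) outside
  → clear
Obstacle 2 [(15,15) (21,2) (24,3) (17,24)]:
  edge (15,15)–(21,2): clear
  edge (21,2)–(24,3): clear
  edge (24,3)–(17,24): clear
  edge (17,24)–(15,15): clear
  midpoint (25/2,13/2) outside
  → clear

FREE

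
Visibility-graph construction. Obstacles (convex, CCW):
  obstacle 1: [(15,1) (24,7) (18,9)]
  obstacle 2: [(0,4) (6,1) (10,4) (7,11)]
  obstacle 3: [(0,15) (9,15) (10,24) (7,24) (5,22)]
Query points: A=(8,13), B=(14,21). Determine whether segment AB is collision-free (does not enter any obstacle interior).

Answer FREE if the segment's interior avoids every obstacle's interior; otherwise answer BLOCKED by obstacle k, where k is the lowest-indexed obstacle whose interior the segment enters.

FREE

Obstacle 1 [(15,1) (24,7) (18,9)]:
  edge (15,1)–(24,7): clear
  edge (24,7)–(18,9): clear
  edge (18,9)–(15,1): clear
  midpoint (11,17) outside
  → clear
Obstacle 2 [(0,4) (6,1) (10,4) (7,11)]:
  edge (0,4)–(6,1): clear
  edge (6,1)–(10,4): clear
  edge (10,4)–(7,11): clear
  edge (7,11)–(0,4): clear
  midpoint (11,17) outside
  → clear
Obstacle 3 [(0,15) (9,15) (10,24) (7,24) (5,22)]:
  edge (0,15)–(9,15): clear
  edge (9,15)–(10,24): clear
  edge (10,24)–(7,24): clear
  edge (7,24)–(5,22): clear
  edge (5,22)–(0,15): clear
  midpoint (11,17) outside
  → clear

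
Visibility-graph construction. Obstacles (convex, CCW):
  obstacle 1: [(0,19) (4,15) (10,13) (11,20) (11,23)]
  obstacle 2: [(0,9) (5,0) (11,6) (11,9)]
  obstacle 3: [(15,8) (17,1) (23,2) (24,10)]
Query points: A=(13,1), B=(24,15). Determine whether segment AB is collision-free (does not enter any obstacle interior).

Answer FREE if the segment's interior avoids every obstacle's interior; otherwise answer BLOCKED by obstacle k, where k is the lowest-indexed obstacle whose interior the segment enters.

Obstacle 1 [(0,19) (4,15) (10,13) (11,20) (11,23)]:
  edge (0,19)–(4,15): clear
  edge (4,15)–(10,13): clear
  edge (10,13)–(11,20): clear
  edge (11,20)–(11,23): clear
  edge (11,23)–(0,19): clear
  midpoint (37/2,8) outside
  → clear
Obstacle 2 [(0,9) (5,0) (11,6) (11,9)]:
  edge (0,9)–(5,0): clear
  edge (5,0)–(11,6): clear
  edge (11,6)–(11,9): clear
  edge (11,9)–(0,9): clear
  midpoint (37/2,8) outside
  → clear
Obstacle 3 [(15,8) (17,1) (23,2) (24,10)]:
  edge (15,8)–(17,1): crosses AB
  edge (17,1)–(23,2): clear
  edge (23,2)–(24,10): clear
  edge (24,10)–(15,8): crosses AB
  → BLOCKED

BLOCKED by obstacle 3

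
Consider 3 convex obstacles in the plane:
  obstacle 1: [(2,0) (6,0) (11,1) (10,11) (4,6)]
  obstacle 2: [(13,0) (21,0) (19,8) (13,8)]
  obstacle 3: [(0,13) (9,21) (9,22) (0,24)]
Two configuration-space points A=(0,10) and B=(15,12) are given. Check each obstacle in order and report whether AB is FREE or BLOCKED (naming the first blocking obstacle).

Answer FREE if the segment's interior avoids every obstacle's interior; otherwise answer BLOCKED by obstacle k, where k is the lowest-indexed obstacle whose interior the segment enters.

Obstacle 1 [(2,0) (6,0) (11,1) (10,11) (4,6)]:
  edge (2,0)–(6,0): clear
  edge (6,0)–(11,1): clear
  edge (11,1)–(10,11): clear
  edge (10,11)–(4,6): clear
  edge (4,6)–(2,0): clear
  midpoint (15/2,11) outside
  → clear
Obstacle 2 [(13,0) (21,0) (19,8) (13,8)]:
  edge (13,0)–(21,0): clear
  edge (21,0)–(19,8): clear
  edge (19,8)–(13,8): clear
  edge (13,8)–(13,0): clear
  midpoint (15/2,11) outside
  → clear
Obstacle 3 [(0,13) (9,21) (9,22) (0,24)]:
  edge (0,13)–(9,21): clear
  edge (9,21)–(9,22): clear
  edge (9,22)–(0,24): clear
  edge (0,24)–(0,13): clear
  midpoint (15/2,11) outside
  → clear

FREE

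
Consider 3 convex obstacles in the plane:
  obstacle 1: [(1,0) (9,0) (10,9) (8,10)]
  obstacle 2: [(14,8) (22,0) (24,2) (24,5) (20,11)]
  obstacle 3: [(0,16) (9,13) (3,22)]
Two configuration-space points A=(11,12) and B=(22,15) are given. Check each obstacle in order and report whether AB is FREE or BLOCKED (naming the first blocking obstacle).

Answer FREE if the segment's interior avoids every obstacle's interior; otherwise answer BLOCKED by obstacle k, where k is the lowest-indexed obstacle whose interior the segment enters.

FREE

Obstacle 1 [(1,0) (9,0) (10,9) (8,10)]:
  edge (1,0)–(9,0): clear
  edge (9,0)–(10,9): clear
  edge (10,9)–(8,10): clear
  edge (8,10)–(1,0): clear
  midpoint (33/2,27/2) outside
  → clear
Obstacle 2 [(14,8) (22,0) (24,2) (24,5) (20,11)]:
  edge (14,8)–(22,0): clear
  edge (22,0)–(24,2): clear
  edge (24,2)–(24,5): clear
  edge (24,5)–(20,11): clear
  edge (20,11)–(14,8): clear
  midpoint (33/2,27/2) outside
  → clear
Obstacle 3 [(0,16) (9,13) (3,22)]:
  edge (0,16)–(9,13): clear
  edge (9,13)–(3,22): clear
  edge (3,22)–(0,16): clear
  midpoint (33/2,27/2) outside
  → clear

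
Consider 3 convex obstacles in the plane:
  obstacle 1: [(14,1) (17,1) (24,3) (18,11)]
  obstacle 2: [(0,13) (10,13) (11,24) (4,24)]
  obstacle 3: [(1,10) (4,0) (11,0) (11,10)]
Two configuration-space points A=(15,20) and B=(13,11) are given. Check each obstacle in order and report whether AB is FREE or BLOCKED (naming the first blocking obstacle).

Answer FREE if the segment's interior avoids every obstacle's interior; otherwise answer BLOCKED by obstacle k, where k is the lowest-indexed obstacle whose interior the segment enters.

Obstacle 1 [(14,1) (17,1) (24,3) (18,11)]:
  edge (14,1)–(17,1): clear
  edge (17,1)–(24,3): clear
  edge (24,3)–(18,11): clear
  edge (18,11)–(14,1): clear
  midpoint (14,31/2) outside
  → clear
Obstacle 2 [(0,13) (10,13) (11,24) (4,24)]:
  edge (0,13)–(10,13): clear
  edge (10,13)–(11,24): clear
  edge (11,24)–(4,24): clear
  edge (4,24)–(0,13): clear
  midpoint (14,31/2) outside
  → clear
Obstacle 3 [(1,10) (4,0) (11,0) (11,10)]:
  edge (1,10)–(4,0): clear
  edge (4,0)–(11,0): clear
  edge (11,0)–(11,10): clear
  edge (11,10)–(1,10): clear
  midpoint (14,31/2) outside
  → clear

FREE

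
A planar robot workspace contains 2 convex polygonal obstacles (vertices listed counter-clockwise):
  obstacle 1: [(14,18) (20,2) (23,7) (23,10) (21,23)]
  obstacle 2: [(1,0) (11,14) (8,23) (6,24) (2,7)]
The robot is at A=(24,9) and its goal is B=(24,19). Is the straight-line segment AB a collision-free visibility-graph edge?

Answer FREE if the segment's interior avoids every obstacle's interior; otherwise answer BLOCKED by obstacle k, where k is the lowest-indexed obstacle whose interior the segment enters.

FREE

Obstacle 1 [(14,18) (20,2) (23,7) (23,10) (21,23)]:
  edge (14,18)–(20,2): clear
  edge (20,2)–(23,7): clear
  edge (23,7)–(23,10): clear
  edge (23,10)–(21,23): clear
  edge (21,23)–(14,18): clear
  midpoint (24,14) outside
  → clear
Obstacle 2 [(1,0) (11,14) (8,23) (6,24) (2,7)]:
  edge (1,0)–(11,14): clear
  edge (11,14)–(8,23): clear
  edge (8,23)–(6,24): clear
  edge (6,24)–(2,7): clear
  edge (2,7)–(1,0): clear
  midpoint (24,14) outside
  → clear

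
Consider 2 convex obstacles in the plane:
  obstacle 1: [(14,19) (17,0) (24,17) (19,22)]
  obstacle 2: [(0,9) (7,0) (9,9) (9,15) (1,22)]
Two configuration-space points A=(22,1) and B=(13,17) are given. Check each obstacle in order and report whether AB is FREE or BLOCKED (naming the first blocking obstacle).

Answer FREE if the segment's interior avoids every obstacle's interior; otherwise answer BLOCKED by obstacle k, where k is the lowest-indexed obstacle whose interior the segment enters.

BLOCKED by obstacle 1

Obstacle 1 [(14,19) (17,0) (24,17) (19,22)]:
  edge (14,19)–(17,0): crosses AB
  edge (17,0)–(24,17): crosses AB
  edge (24,17)–(19,22): clear
  edge (19,22)–(14,19): clear
  → BLOCKED
Obstacle 2 [(0,9) (7,0) (9,9) (9,15) (1,22)]:
  edge (0,9)–(7,0): clear
  edge (7,0)–(9,9): clear
  edge (9,9)–(9,15): clear
  edge (9,15)–(1,22): clear
  edge (1,22)–(0,9): clear
  midpoint (35/2,9) outside
  → clear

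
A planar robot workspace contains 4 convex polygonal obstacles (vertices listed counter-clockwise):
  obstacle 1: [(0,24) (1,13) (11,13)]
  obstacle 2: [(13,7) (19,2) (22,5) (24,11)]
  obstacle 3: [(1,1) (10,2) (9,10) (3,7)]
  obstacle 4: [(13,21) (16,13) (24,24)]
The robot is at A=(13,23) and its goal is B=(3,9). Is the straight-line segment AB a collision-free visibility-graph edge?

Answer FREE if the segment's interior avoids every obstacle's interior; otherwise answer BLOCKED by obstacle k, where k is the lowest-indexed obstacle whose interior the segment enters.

BLOCKED by obstacle 1

Obstacle 1 [(0,24) (1,13) (11,13)]:
  edge (0,24)–(1,13): clear
  edge (1,13)–(11,13): crosses AB
  edge (11,13)–(0,24): crosses AB
  → BLOCKED
Obstacle 2 [(13,7) (19,2) (22,5) (24,11)]:
  edge (13,7)–(19,2): clear
  edge (19,2)–(22,5): clear
  edge (22,5)–(24,11): clear
  edge (24,11)–(13,7): clear
  midpoint (8,16) outside
  → clear
Obstacle 3 [(1,1) (10,2) (9,10) (3,7)]:
  edge (1,1)–(10,2): clear
  edge (10,2)–(9,10): clear
  edge (9,10)–(3,7): clear
  edge (3,7)–(1,1): clear
  midpoint (8,16) outside
  → clear
Obstacle 4 [(13,21) (16,13) (24,24)]:
  edge (13,21)–(16,13): clear
  edge (16,13)–(24,24): clear
  edge (24,24)–(13,21): clear
  midpoint (8,16) outside
  → clear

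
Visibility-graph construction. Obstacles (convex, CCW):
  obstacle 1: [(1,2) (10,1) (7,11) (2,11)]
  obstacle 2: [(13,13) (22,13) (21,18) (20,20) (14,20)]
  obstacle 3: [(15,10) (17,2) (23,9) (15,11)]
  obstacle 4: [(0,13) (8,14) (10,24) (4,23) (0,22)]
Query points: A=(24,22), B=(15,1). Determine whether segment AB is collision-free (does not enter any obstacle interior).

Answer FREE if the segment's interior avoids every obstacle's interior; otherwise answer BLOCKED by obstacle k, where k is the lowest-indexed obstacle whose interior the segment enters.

BLOCKED by obstacle 2

Obstacle 1 [(1,2) (10,1) (7,11) (2,11)]:
  edge (1,2)–(10,1): clear
  edge (10,1)–(7,11): clear
  edge (7,11)–(2,11): clear
  edge (2,11)–(1,2): clear
  midpoint (39/2,23/2) outside
  → clear
Obstacle 2 [(13,13) (22,13) (21,18) (20,20) (14,20)]:
  edge (13,13)–(22,13): crosses AB
  edge (22,13)–(21,18): crosses AB
  edge (21,18)–(20,20): clear
  edge (20,20)–(14,20): clear
  edge (14,20)–(13,13): clear
  → BLOCKED
Obstacle 3 [(15,10) (17,2) (23,9) (15,11)]:
  edge (15,10)–(17,2): crosses AB
  edge (17,2)–(23,9): clear
  edge (23,9)–(15,11): crosses AB
  edge (15,11)–(15,10): clear
  → BLOCKED
Obstacle 4 [(0,13) (8,14) (10,24) (4,23) (0,22)]:
  edge (0,13)–(8,14): clear
  edge (8,14)–(10,24): clear
  edge (10,24)–(4,23): clear
  edge (4,23)–(0,22): clear
  edge (0,22)–(0,13): clear
  midpoint (39/2,23/2) outside
  → clear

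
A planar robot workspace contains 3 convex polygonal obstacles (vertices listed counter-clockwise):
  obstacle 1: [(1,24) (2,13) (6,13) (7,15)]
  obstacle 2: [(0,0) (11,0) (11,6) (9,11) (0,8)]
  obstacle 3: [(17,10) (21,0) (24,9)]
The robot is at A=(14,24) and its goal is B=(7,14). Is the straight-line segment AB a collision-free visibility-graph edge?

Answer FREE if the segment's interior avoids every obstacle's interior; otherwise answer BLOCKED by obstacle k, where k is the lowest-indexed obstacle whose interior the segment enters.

FREE

Obstacle 1 [(1,24) (2,13) (6,13) (7,15)]:
  edge (1,24)–(2,13): clear
  edge (2,13)–(6,13): clear
  edge (6,13)–(7,15): clear
  edge (7,15)–(1,24): clear
  midpoint (21/2,19) outside
  → clear
Obstacle 2 [(0,0) (11,0) (11,6) (9,11) (0,8)]:
  edge (0,0)–(11,0): clear
  edge (11,0)–(11,6): clear
  edge (11,6)–(9,11): clear
  edge (9,11)–(0,8): clear
  edge (0,8)–(0,0): clear
  midpoint (21/2,19) outside
  → clear
Obstacle 3 [(17,10) (21,0) (24,9)]:
  edge (17,10)–(21,0): clear
  edge (21,0)–(24,9): clear
  edge (24,9)–(17,10): clear
  midpoint (21/2,19) outside
  → clear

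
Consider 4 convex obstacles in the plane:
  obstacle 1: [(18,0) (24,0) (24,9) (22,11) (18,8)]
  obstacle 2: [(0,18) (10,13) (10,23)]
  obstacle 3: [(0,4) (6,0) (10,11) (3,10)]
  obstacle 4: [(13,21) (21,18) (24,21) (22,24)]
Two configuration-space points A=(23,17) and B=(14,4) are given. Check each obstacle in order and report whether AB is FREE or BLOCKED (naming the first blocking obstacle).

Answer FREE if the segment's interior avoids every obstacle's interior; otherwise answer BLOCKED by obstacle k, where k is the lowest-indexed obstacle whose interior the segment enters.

Obstacle 1 [(18,0) (24,0) (24,9) (22,11) (18,8)]:
  edge (18,0)–(24,0): clear
  edge (24,0)–(24,9): clear
  edge (24,9)–(22,11): clear
  edge (22,11)–(18,8): clear
  edge (18,8)–(18,0): clear
  midpoint (37/2,21/2) outside
  → clear
Obstacle 2 [(0,18) (10,13) (10,23)]:
  edge (0,18)–(10,13): clear
  edge (10,13)–(10,23): clear
  edge (10,23)–(0,18): clear
  midpoint (37/2,21/2) outside
  → clear
Obstacle 3 [(0,4) (6,0) (10,11) (3,10)]:
  edge (0,4)–(6,0): clear
  edge (6,0)–(10,11): clear
  edge (10,11)–(3,10): clear
  edge (3,10)–(0,4): clear
  midpoint (37/2,21/2) outside
  → clear
Obstacle 4 [(13,21) (21,18) (24,21) (22,24)]:
  edge (13,21)–(21,18): clear
  edge (21,18)–(24,21): clear
  edge (24,21)–(22,24): clear
  edge (22,24)–(13,21): clear
  midpoint (37/2,21/2) outside
  → clear

FREE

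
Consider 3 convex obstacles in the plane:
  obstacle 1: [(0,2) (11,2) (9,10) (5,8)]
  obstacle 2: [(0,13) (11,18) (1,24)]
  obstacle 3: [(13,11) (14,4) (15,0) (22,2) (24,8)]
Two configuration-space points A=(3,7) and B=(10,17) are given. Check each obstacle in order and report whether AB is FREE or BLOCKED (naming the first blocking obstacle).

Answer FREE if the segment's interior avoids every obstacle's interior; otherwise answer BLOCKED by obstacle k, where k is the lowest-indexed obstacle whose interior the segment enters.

Obstacle 1 [(0,2) (11,2) (9,10) (5,8)]:
  edge (0,2)–(11,2): clear
  edge (11,2)–(9,10): clear
  edge (9,10)–(5,8): clear
  edge (5,8)–(0,2): clear
  midpoint (13/2,12) outside
  → clear
Obstacle 2 [(0,13) (11,18) (1,24)]:
  edge (0,13)–(11,18): clear
  edge (11,18)–(1,24): clear
  edge (1,24)–(0,13): clear
  midpoint (13/2,12) outside
  → clear
Obstacle 3 [(13,11) (14,4) (15,0) (22,2) (24,8)]:
  edge (13,11)–(14,4): clear
  edge (14,4)–(15,0): clear
  edge (15,0)–(22,2): clear
  edge (22,2)–(24,8): clear
  edge (24,8)–(13,11): clear
  midpoint (13/2,12) outside
  → clear

FREE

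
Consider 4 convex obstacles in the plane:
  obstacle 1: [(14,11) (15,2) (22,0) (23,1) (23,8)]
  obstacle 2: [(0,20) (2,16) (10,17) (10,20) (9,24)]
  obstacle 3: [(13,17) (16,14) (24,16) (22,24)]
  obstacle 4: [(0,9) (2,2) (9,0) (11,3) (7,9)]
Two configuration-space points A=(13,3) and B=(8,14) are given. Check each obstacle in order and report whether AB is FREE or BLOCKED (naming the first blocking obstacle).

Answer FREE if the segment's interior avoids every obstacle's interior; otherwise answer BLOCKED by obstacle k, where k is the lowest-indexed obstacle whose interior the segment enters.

FREE

Obstacle 1 [(14,11) (15,2) (22,0) (23,1) (23,8)]:
  edge (14,11)–(15,2): clear
  edge (15,2)–(22,0): clear
  edge (22,0)–(23,1): clear
  edge (23,1)–(23,8): clear
  edge (23,8)–(14,11): clear
  midpoint (21/2,17/2) outside
  → clear
Obstacle 2 [(0,20) (2,16) (10,17) (10,20) (9,24)]:
  edge (0,20)–(2,16): clear
  edge (2,16)–(10,17): clear
  edge (10,17)–(10,20): clear
  edge (10,20)–(9,24): clear
  edge (9,24)–(0,20): clear
  midpoint (21/2,17/2) outside
  → clear
Obstacle 3 [(13,17) (16,14) (24,16) (22,24)]:
  edge (13,17)–(16,14): clear
  edge (16,14)–(24,16): clear
  edge (24,16)–(22,24): clear
  edge (22,24)–(13,17): clear
  midpoint (21/2,17/2) outside
  → clear
Obstacle 4 [(0,9) (2,2) (9,0) (11,3) (7,9)]:
  edge (0,9)–(2,2): clear
  edge (2,2)–(9,0): clear
  edge (9,0)–(11,3): clear
  edge (11,3)–(7,9): clear
  edge (7,9)–(0,9): clear
  midpoint (21/2,17/2) outside
  → clear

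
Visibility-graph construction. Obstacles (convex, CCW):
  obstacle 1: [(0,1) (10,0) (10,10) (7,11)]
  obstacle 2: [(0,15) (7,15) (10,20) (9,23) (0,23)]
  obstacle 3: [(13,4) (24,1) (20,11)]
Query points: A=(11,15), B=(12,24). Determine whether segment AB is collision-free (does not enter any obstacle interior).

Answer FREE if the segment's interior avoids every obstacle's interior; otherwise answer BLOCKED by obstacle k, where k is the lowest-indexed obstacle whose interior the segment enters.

Obstacle 1 [(0,1) (10,0) (10,10) (7,11)]:
  edge (0,1)–(10,0): clear
  edge (10,0)–(10,10): clear
  edge (10,10)–(7,11): clear
  edge (7,11)–(0,1): clear
  midpoint (23/2,39/2) outside
  → clear
Obstacle 2 [(0,15) (7,15) (10,20) (9,23) (0,23)]:
  edge (0,15)–(7,15): clear
  edge (7,15)–(10,20): clear
  edge (10,20)–(9,23): clear
  edge (9,23)–(0,23): clear
  edge (0,23)–(0,15): clear
  midpoint (23/2,39/2) outside
  → clear
Obstacle 3 [(13,4) (24,1) (20,11)]:
  edge (13,4)–(24,1): clear
  edge (24,1)–(20,11): clear
  edge (20,11)–(13,4): clear
  midpoint (23/2,39/2) outside
  → clear

FREE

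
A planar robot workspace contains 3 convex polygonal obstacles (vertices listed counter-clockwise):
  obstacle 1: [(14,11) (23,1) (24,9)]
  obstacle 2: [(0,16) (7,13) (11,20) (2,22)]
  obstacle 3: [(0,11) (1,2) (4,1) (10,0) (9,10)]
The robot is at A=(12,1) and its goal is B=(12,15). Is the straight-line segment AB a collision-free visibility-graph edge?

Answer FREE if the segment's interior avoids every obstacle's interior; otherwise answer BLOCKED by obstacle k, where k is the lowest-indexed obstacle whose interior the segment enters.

FREE

Obstacle 1 [(14,11) (23,1) (24,9)]:
  edge (14,11)–(23,1): clear
  edge (23,1)–(24,9): clear
  edge (24,9)–(14,11): clear
  midpoint (12,8) outside
  → clear
Obstacle 2 [(0,16) (7,13) (11,20) (2,22)]:
  edge (0,16)–(7,13): clear
  edge (7,13)–(11,20): clear
  edge (11,20)–(2,22): clear
  edge (2,22)–(0,16): clear
  midpoint (12,8) outside
  → clear
Obstacle 3 [(0,11) (1,2) (4,1) (10,0) (9,10)]:
  edge (0,11)–(1,2): clear
  edge (1,2)–(4,1): clear
  edge (4,1)–(10,0): clear
  edge (10,0)–(9,10): clear
  edge (9,10)–(0,11): clear
  midpoint (12,8) outside
  → clear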